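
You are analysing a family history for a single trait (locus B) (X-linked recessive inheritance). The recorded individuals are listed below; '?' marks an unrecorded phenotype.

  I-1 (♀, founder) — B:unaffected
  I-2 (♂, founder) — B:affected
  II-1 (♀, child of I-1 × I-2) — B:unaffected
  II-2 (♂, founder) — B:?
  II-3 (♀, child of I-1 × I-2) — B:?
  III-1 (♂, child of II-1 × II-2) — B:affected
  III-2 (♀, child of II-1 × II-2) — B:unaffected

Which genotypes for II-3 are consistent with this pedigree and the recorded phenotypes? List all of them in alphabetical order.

II-3 ∈ {X^BX^b, X^bX^b}

B/I-1 un ·: X^BX^B|X^BX^b
B/I-2 aff ·: X^bY
B/II-1 un I-1×I-2: X^BX^b
B/II-2 ? ·: X^BY|X^bY
B/II-3 ? I-1×I-2: X^BX^b|X^bX^b
B/III-1 aff II-1×II-2: X^bY
B/III-2 un II-1×II-2: X^BX^B|X^BX^b
⇒ B over [I-1,I-2,II-1,II-2,II-3,III-1,III-2]: 9 consistent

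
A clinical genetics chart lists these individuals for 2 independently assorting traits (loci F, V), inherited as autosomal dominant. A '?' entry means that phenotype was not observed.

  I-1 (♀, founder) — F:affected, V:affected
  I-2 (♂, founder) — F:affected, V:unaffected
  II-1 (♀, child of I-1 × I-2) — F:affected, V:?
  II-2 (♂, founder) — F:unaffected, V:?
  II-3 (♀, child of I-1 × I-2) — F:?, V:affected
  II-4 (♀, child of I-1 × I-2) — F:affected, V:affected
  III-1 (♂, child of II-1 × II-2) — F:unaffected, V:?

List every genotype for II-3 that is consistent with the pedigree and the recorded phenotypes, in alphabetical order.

II-3 ∈ {FF Vv, Ff Vv, ff Vv}

F/I-1 aff ·: Ff|FF
F/I-2 aff ·: Ff|FF
F/II-1 aff I-1×I-2: Ff
F/II-2 un ·: ff
F/II-3 ? I-1×I-2: ff|Ff|FF
F/II-4 aff I-1×I-2: Ff|FF
F/III-1 un II-1×II-2: ff
⇒ F over [I-1,I-2,II-1,II-2,II-3,II-4,III-1]: 14 consistent
V/I-1 aff ·: Vv|VV
V/I-2 un ·: vv
V/II-1 ? I-1×I-2: vv|Vv
V/II-2 ? ·: vv|Vv|VV
V/II-3 aff I-1×I-2: Vv
V/II-4 aff I-1×I-2: Vv
V/III-1 ? II-1×II-2: vv|Vv|VV
⇒ V over [I-1,I-2,II-1,II-2,II-3,II-4,III-1]: 18 consistent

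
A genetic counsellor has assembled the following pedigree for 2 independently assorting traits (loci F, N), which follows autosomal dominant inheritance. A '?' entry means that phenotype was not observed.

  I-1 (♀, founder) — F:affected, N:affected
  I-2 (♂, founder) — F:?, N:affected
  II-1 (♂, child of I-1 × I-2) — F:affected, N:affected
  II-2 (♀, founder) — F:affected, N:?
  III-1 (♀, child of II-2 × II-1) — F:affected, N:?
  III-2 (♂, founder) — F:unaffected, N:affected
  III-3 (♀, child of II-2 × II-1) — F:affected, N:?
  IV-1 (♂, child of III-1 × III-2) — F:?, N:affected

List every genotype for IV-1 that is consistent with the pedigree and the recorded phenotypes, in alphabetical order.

IV-1 ∈ {Ff NN, Ff Nn, ff NN, ff Nn}

F/I-1 aff ·: Ff|FF
F/I-2 ? ·: ff|Ff|FF
F/II-1 aff I-1×I-2: Ff|FF
F/II-2 aff ·: Ff|FF
F/III-1 aff II-2×II-1: Ff|FF
F/III-2 un ·: ff
F/III-3 aff II-2×II-1: Ff|FF
F/IV-1 ? III-1×III-2: ff|Ff
⇒ F over [I-1,I-2,II-1,II-2,III-1,III-2,III-3,IV-1]: 88 consistent
N/I-1 aff ·: Nn|NN
N/I-2 aff ·: Nn|NN
N/II-1 aff I-1×I-2: Nn|NN
N/II-2 ? ·: nn|Nn|NN
N/III-1 ? II-2×II-1: nn|Nn|NN
N/III-2 aff ·: Nn|NN
N/III-3 ? II-2×II-1: nn|Nn|NN
N/IV-1 aff III-1×III-2: Nn|NN
⇒ N over [I-1,I-2,II-1,II-2,III-1,III-2,III-3,IV-1]: 243 consistent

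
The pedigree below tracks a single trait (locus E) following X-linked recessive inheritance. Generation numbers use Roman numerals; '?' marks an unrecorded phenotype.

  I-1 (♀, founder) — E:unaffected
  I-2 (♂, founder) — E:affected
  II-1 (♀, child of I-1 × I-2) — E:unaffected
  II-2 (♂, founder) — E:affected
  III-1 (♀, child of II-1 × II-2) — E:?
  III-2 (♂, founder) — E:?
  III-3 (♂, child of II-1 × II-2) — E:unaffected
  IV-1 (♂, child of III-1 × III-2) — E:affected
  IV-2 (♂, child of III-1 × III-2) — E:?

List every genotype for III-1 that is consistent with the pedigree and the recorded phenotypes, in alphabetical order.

E/I-1 un ·: X^EX^E|X^EX^e
E/I-2 aff ·: X^eY
E/II-1 un I-1×I-2: X^EX^e
E/II-2 aff ·: X^eY
E/III-1 ? II-1×II-2: X^EX^e|X^eX^e
E/III-2 ? ·: X^EY|X^eY
E/III-3 un II-1×II-2: X^EY
E/IV-1 aff III-1×III-2: X^eY
E/IV-2 ? III-1×III-2: X^EY|X^eY
⇒ E over [I-1,I-2,II-1,II-2,III-1,III-2,III-3,IV-1,IV-2]: 12 consistent

III-1 ∈ {X^EX^e, X^eX^e}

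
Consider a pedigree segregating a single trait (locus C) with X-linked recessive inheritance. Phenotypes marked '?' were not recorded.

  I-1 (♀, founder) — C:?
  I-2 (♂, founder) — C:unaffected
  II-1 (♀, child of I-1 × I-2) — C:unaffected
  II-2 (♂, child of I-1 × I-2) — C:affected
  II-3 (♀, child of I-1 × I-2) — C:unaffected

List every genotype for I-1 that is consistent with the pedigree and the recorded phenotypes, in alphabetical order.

C/I-1 ? ·: X^CX^c|X^cX^c
C/I-2 un ·: X^CY
C/II-1 un I-1×I-2: X^CX^C|X^CX^c
C/II-2 aff I-1×I-2: X^cY
C/II-3 un I-1×I-2: X^CX^C|X^CX^c
⇒ C over [I-1,I-2,II-1,II-2,II-3]: 5 consistent

I-1 ∈ {X^CX^c, X^cX^c}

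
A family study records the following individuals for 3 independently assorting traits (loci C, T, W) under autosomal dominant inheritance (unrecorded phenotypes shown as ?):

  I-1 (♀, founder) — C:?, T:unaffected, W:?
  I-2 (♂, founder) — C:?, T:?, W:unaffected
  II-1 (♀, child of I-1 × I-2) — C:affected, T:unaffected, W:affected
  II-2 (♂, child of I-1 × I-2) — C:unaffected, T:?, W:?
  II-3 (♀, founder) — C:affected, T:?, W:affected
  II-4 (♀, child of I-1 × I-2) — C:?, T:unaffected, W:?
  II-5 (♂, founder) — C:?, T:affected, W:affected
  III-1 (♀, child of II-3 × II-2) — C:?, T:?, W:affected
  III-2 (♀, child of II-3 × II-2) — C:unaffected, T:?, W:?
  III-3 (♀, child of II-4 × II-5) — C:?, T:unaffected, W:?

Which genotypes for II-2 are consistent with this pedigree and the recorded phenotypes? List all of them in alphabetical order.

C/I-1 ? ·: cc|Cc
C/I-2 ? ·: cc|Cc
C/II-1 aff I-1×I-2: Cc|CC
C/II-2 un I-1×I-2: cc
C/II-3 aff ·: Cc
C/II-4 ? I-1×I-2: cc|Cc|CC
C/II-5 ? ·: cc|Cc|CC
C/III-1 ? II-3×II-2: cc|Cc
C/III-2 un II-3×II-2: cc
C/III-3 ? II-4×II-5: cc|Cc|CC
⇒ C over [I-1,I-2,II-1,II-2,II-3,II-4,II-5,III-1,III-2,III-3]: 104 consistent
T/I-1 un ·: tt
T/I-2 ? ·: tt|Tt
T/II-1 un I-1×I-2: tt
T/II-2 ? I-1×I-2: tt|Tt
T/II-3 ? ·: tt|Tt|TT
T/II-4 un I-1×I-2: tt
T/II-5 aff ·: Tt
T/III-1 ? II-3×II-2: tt|Tt|TT
T/III-2 ? II-3×II-2: tt|Tt|TT
T/III-3 un II-4×II-5: tt
⇒ T over [I-1,I-2,II-1,II-2,II-3,II-4,II-5,III-1,III-2,III-3]: 29 consistent
W/I-1 ? ·: Ww|WW
W/I-2 un ·: ww
W/II-1 aff I-1×I-2: Ww
W/II-2 ? I-1×I-2: ww|Ww
W/II-3 aff ·: Ww|WW
W/II-4 ? I-1×I-2: ww|Ww
W/II-5 aff ·: Ww|WW
W/III-1 aff II-3×II-2: Ww|WW
W/III-2 ? II-3×II-2: ww|Ww|WW
W/III-3 ? II-4×II-5: ww|Ww|WW
⇒ W over [I-1,I-2,II-1,II-2,II-3,II-4,II-5,III-1,III-2,III-3]: 154 consistent

II-2 ∈ {cc Tt Ww, cc Tt ww, cc tt Ww, cc tt ww}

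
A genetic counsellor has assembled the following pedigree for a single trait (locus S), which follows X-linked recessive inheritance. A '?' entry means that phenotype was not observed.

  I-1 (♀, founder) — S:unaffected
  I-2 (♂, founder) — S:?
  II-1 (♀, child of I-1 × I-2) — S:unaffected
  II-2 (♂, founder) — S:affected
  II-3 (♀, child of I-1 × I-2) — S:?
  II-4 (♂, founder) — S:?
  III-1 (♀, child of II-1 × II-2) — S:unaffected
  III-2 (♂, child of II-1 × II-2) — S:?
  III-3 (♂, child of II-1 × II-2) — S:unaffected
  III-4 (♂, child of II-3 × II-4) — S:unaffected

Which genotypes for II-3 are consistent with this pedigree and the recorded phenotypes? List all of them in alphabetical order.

S/I-1 un ·: X^SX^S|X^SX^s
S/I-2 ? ·: X^SY|X^sY
S/II-1 un I-1×I-2: X^SX^S|X^SX^s
S/II-2 aff ·: X^sY
S/II-3 ? I-1×I-2: X^SX^S|X^SX^s
S/II-4 ? ·: X^SY|X^sY
S/III-1 un II-1×II-2: X^SX^s
S/III-2 ? II-1×II-2: X^SY|X^sY
S/III-3 un II-1×II-2: X^SY
S/III-4 un II-3×II-4: X^SY
⇒ S over [I-1,I-2,II-1,II-2,II-3,II-4,III-1,III-2,III-3,III-4]: 22 consistent

II-3 ∈ {X^SX^S, X^SX^s}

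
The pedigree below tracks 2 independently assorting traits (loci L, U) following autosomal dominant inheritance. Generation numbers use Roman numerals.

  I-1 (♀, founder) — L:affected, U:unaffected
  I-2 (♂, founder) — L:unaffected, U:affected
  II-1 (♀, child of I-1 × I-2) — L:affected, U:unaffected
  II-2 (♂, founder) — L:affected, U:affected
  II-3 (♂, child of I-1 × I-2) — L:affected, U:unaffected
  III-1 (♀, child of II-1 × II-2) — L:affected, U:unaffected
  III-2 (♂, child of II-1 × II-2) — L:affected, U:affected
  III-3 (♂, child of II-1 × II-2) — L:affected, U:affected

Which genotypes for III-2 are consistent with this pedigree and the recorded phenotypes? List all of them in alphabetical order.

L/I-1 aff ·: Ll|LL
L/I-2 un ·: ll
L/II-1 aff I-1×I-2: Ll
L/II-2 aff ·: Ll|LL
L/II-3 aff I-1×I-2: Ll
L/III-1 aff II-1×II-2: Ll|LL
L/III-2 aff II-1×II-2: Ll|LL
L/III-3 aff II-1×II-2: Ll|LL
⇒ L over [I-1,I-2,II-1,II-2,II-3,III-1,III-2,III-3]: 32 consistent
U/I-1 un ·: uu
U/I-2 aff ·: Uu
U/II-1 un I-1×I-2: uu
U/II-2 aff ·: Uu
U/II-3 un I-1×I-2: uu
U/III-1 un II-1×II-2: uu
U/III-2 aff II-1×II-2: Uu
U/III-3 aff II-1×II-2: Uu
⇒ U over [I-1,I-2,II-1,II-2,II-3,III-1,III-2,III-3]: 1 consistent

III-2 ∈ {LL Uu, Ll Uu}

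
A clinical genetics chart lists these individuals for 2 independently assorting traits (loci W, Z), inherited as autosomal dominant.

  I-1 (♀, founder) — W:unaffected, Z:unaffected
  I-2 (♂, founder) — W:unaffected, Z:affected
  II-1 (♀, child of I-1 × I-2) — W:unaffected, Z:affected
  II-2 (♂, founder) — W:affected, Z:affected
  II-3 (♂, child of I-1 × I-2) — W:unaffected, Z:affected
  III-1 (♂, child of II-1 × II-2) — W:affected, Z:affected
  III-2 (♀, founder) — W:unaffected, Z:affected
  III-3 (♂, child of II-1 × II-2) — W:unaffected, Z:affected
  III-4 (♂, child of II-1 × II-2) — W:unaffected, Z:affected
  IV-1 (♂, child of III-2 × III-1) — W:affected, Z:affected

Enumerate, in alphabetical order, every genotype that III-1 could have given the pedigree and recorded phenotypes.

III-1 ∈ {Ww ZZ, Ww Zz}

W/I-1 un ·: ww
W/I-2 un ·: ww
W/II-1 un I-1×I-2: ww
W/II-2 aff ·: Ww
W/II-3 un I-1×I-2: ww
W/III-1 aff II-1×II-2: Ww
W/III-2 un ·: ww
W/III-3 un II-1×II-2: ww
W/III-4 un II-1×II-2: ww
W/IV-1 aff III-2×III-1: Ww
⇒ W over [I-1,I-2,II-1,II-2,II-3,III-1,III-2,III-3,III-4,IV-1]: 1 consistent
Z/I-1 un ·: zz
Z/I-2 aff ·: Zz|ZZ
Z/II-1 aff I-1×I-2: Zz
Z/II-2 aff ·: Zz|ZZ
Z/II-3 aff I-1×I-2: Zz
Z/III-1 aff II-1×II-2: Zz|ZZ
Z/III-2 aff ·: Zz|ZZ
Z/III-3 aff II-1×II-2: Zz|ZZ
Z/III-4 aff II-1×II-2: Zz|ZZ
Z/IV-1 aff III-2×III-1: Zz|ZZ
⇒ Z over [I-1,I-2,II-1,II-2,II-3,III-1,III-2,III-3,III-4,IV-1]: 112 consistent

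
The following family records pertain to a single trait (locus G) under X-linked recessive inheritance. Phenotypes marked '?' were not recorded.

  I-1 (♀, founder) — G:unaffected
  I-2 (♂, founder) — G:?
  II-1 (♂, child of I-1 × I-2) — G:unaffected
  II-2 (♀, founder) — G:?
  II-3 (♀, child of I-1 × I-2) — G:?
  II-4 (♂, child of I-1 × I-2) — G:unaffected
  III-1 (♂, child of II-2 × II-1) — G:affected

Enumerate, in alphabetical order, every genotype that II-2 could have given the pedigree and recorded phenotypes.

II-2 ∈ {X^GX^g, X^gX^g}

G/I-1 un ·: X^GX^G|X^GX^g
G/I-2 ? ·: X^GY|X^gY
G/II-1 un I-1×I-2: X^GY
G/II-2 ? ·: X^GX^g|X^gX^g
G/II-3 ? I-1×I-2: X^GX^G|X^GX^g|X^gX^g
G/II-4 un I-1×I-2: X^GY
G/III-1 aff II-2×II-1: X^gY
⇒ G over [I-1,I-2,II-1,II-2,II-3,II-4,III-1]: 12 consistent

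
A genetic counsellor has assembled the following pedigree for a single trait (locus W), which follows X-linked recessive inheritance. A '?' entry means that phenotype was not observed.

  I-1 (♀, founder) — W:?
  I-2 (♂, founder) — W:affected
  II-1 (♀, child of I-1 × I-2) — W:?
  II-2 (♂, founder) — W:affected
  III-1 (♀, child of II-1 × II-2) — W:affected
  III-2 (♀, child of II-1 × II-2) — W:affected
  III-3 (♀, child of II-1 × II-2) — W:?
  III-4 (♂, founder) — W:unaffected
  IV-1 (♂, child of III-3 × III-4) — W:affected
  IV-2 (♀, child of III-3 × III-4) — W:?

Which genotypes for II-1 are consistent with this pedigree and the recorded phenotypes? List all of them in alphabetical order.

W/I-1 ? ·: X^WX^W|X^WX^w|X^wX^w
W/I-2 aff ·: X^wY
W/II-1 ? I-1×I-2: X^WX^w|X^wX^w
W/II-2 aff ·: X^wY
W/III-1 aff II-1×II-2: X^wX^w
W/III-2 aff II-1×II-2: X^wX^w
W/III-3 ? II-1×II-2: X^WX^w|X^wX^w
W/III-4 un ·: X^WY
W/IV-1 aff III-3×III-4: X^wY
W/IV-2 ? III-3×III-4: X^WX^W|X^WX^w
⇒ W over [I-1,I-2,II-1,II-2,III-1,III-2,III-3,III-4,IV-1,IV-2]: 8 consistent

II-1 ∈ {X^WX^w, X^wX^w}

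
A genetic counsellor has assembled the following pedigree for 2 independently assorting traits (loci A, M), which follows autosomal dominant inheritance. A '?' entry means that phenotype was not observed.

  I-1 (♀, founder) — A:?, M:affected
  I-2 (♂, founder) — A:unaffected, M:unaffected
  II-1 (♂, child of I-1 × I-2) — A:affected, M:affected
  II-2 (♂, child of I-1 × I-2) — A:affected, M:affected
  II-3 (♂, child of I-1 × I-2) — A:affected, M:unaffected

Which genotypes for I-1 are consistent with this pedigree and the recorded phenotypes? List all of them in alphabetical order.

I-1 ∈ {AA Mm, Aa Mm}

A/I-1 ? ·: Aa|AA
A/I-2 un ·: aa
A/II-1 aff I-1×I-2: Aa
A/II-2 aff I-1×I-2: Aa
A/II-3 aff I-1×I-2: Aa
⇒ A over [I-1,I-2,II-1,II-2,II-3]: 2 consistent
M/I-1 aff ·: Mm
M/I-2 un ·: mm
M/II-1 aff I-1×I-2: Mm
M/II-2 aff I-1×I-2: Mm
M/II-3 un I-1×I-2: mm
⇒ M over [I-1,I-2,II-1,II-2,II-3]: 1 consistent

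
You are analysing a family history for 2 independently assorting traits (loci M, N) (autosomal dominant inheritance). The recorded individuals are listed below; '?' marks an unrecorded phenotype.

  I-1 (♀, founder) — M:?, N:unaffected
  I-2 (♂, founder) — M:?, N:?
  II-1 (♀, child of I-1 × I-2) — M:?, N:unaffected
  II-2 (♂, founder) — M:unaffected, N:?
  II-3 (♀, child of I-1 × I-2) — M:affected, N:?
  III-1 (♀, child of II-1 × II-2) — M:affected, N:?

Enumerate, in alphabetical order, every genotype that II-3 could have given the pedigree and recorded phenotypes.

II-3 ∈ {MM Nn, MM nn, Mm Nn, Mm nn}

M/I-1 ? ·: mm|Mm|MM
M/I-2 ? ·: mm|Mm|MM
M/II-1 ? I-1×I-2: Mm|MM
M/II-2 un ·: mm
M/II-3 aff I-1×I-2: Mm|MM
M/III-1 aff II-1×II-2: Mm
⇒ M over [I-1,I-2,II-1,II-2,II-3,III-1]: 17 consistent
N/I-1 un ·: nn
N/I-2 ? ·: nn|Nn
N/II-1 un I-1×I-2: nn
N/II-2 ? ·: nn|Nn|NN
N/II-3 ? I-1×I-2: nn|Nn
N/III-1 ? II-1×II-2: nn|Nn
⇒ N over [I-1,I-2,II-1,II-2,II-3,III-1]: 12 consistent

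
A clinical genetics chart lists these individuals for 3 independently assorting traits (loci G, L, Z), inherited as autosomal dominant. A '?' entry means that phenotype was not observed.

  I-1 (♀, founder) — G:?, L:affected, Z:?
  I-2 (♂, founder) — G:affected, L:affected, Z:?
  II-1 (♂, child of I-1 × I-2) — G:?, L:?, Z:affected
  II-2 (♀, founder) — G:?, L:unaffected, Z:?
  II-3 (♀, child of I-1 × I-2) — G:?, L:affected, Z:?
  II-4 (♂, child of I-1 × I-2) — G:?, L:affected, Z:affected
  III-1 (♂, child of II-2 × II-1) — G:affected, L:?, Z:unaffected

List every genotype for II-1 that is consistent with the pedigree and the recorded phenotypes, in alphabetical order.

II-1 ∈ {GG LL Zz, GG Ll Zz, GG ll Zz, Gg LL Zz, Gg Ll Zz, Gg ll Zz, gg LL Zz, gg Ll Zz, gg ll Zz}

G/I-1 ? ·: gg|Gg|GG
G/I-2 aff ·: Gg|GG
G/II-1 ? I-1×I-2: gg|Gg|GG
G/II-2 ? ·: gg|Gg|GG
G/II-3 ? I-1×I-2: gg|Gg|GG
G/II-4 ? I-1×I-2: gg|Gg|GG
G/III-1 aff II-2×II-1: Gg|GG
⇒ G over [I-1,I-2,II-1,II-2,II-3,II-4,III-1]: 208 consistent
L/I-1 aff ·: Ll|LL
L/I-2 aff ·: Ll|LL
L/II-1 ? I-1×I-2: ll|Ll|LL
L/II-2 un ·: ll
L/II-3 aff I-1×I-2: Ll|LL
L/II-4 aff I-1×I-2: Ll|LL
L/III-1 ? II-2×II-1: ll|Ll
⇒ L over [I-1,I-2,II-1,II-2,II-3,II-4,III-1]: 41 consistent
Z/I-1 ? ·: zz|Zz|ZZ
Z/I-2 ? ·: zz|Zz|ZZ
Z/II-1 aff I-1×I-2: Zz
Z/II-2 ? ·: zz|Zz
Z/II-3 ? I-1×I-2: zz|Zz|ZZ
Z/II-4 aff I-1×I-2: Zz|ZZ
Z/III-1 un II-2×II-1: zz
⇒ Z over [I-1,I-2,II-1,II-2,II-3,II-4,III-1]: 40 consistent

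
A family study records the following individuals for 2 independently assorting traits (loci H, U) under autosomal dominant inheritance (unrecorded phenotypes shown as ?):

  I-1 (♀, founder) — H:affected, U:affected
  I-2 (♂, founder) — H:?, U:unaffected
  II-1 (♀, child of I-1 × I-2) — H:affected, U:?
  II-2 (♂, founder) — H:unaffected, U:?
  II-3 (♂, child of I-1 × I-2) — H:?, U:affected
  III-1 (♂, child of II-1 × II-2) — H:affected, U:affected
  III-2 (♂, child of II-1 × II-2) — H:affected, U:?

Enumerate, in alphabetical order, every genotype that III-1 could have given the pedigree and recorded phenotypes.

H/I-1 aff ·: Hh|HH
H/I-2 ? ·: hh|Hh|HH
H/II-1 aff I-1×I-2: Hh|HH
H/II-2 un ·: hh
H/II-3 ? I-1×I-2: hh|Hh|HH
H/III-1 aff II-1×II-2: Hh
H/III-2 aff II-1×II-2: Hh
⇒ H over [I-1,I-2,II-1,II-2,II-3,III-1,III-2]: 18 consistent
U/I-1 aff ·: Uu|UU
U/I-2 un ·: uu
U/II-1 ? I-1×I-2: uu|Uu
U/II-2 ? ·: uu|Uu|UU
U/II-3 aff I-1×I-2: Uu
U/III-1 aff II-1×II-2: Uu|UU
U/III-2 ? II-1×II-2: uu|Uu|UU
⇒ U over [I-1,I-2,II-1,II-2,II-3,III-1,III-2]: 27 consistent

III-1 ∈ {Hh UU, Hh Uu}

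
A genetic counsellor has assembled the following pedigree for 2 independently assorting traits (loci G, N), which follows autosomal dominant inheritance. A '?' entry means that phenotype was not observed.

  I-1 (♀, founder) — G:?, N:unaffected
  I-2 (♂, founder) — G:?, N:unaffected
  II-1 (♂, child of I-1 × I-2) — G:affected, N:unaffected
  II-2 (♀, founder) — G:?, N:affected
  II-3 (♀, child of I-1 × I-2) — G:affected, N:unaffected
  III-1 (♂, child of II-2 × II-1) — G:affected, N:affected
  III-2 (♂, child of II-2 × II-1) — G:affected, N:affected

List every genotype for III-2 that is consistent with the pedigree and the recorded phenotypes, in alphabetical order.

III-2 ∈ {GG Nn, Gg Nn}

G/I-1 ? ·: gg|Gg|GG
G/I-2 ? ·: gg|Gg|GG
G/II-1 aff I-1×I-2: Gg|GG
G/II-2 ? ·: gg|Gg|GG
G/II-3 aff I-1×I-2: Gg|GG
G/III-1 aff II-2×II-1: Gg|GG
G/III-2 aff II-2×II-1: Gg|GG
⇒ G over [I-1,I-2,II-1,II-2,II-3,III-1,III-2]: 132 consistent
N/I-1 un ·: nn
N/I-2 un ·: nn
N/II-1 un I-1×I-2: nn
N/II-2 aff ·: Nn|NN
N/II-3 un I-1×I-2: nn
N/III-1 aff II-2×II-1: Nn
N/III-2 aff II-2×II-1: Nn
⇒ N over [I-1,I-2,II-1,II-2,II-3,III-1,III-2]: 2 consistent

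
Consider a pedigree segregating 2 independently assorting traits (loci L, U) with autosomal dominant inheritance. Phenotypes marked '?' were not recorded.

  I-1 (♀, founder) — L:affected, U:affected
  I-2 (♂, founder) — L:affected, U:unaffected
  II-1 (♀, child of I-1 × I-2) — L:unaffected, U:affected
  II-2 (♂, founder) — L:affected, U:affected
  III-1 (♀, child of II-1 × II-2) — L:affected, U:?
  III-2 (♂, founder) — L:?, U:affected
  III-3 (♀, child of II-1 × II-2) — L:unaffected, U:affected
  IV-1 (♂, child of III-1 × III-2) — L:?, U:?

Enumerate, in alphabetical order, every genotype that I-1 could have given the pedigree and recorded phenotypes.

L/I-1 aff ·: Ll
L/I-2 aff ·: Ll
L/II-1 un I-1×I-2: ll
L/II-2 aff ·: Ll
L/III-1 aff II-1×II-2: Ll
L/III-2 ? ·: ll|Ll|LL
L/III-3 un II-1×II-2: ll
L/IV-1 ? III-1×III-2: ll|Ll|LL
⇒ L over [I-1,I-2,II-1,II-2,III-1,III-2,III-3,IV-1]: 7 consistent
U/I-1 aff ·: Uu|UU
U/I-2 un ·: uu
U/II-1 aff I-1×I-2: Uu
U/II-2 aff ·: Uu|UU
U/III-1 ? II-1×II-2: uu|Uu|UU
U/III-2 aff ·: Uu|UU
U/III-3 aff II-1×II-2: Uu|UU
U/IV-1 ? III-1×III-2: uu|Uu|UU
⇒ U over [I-1,I-2,II-1,II-2,III-1,III-2,III-3,IV-1]: 76 consistent

I-1 ∈ {Ll UU, Ll Uu}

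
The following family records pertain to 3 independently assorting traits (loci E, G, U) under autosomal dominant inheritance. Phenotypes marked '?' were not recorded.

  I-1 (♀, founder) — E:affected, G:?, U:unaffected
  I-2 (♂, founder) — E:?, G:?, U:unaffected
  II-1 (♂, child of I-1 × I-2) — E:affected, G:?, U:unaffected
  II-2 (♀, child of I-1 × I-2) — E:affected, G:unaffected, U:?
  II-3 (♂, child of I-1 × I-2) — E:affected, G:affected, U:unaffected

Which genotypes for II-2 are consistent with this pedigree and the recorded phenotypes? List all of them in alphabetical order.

E/I-1 aff ·: Ee|EE
E/I-2 ? ·: ee|Ee|EE
E/II-1 aff I-1×I-2: Ee|EE
E/II-2 aff I-1×I-2: Ee|EE
E/II-3 aff I-1×I-2: Ee|EE
⇒ E over [I-1,I-2,II-1,II-2,II-3]: 27 consistent
G/I-1 ? ·: gg|Gg
G/I-2 ? ·: gg|Gg
G/II-1 ? I-1×I-2: gg|Gg|GG
G/II-2 un I-1×I-2: gg
G/II-3 aff I-1×I-2: Gg|GG
⇒ G over [I-1,I-2,II-1,II-2,II-3]: 10 consistent
U/I-1 un ·: uu
U/I-2 un ·: uu
U/II-1 un I-1×I-2: uu
U/II-2 ? I-1×I-2: uu
U/II-3 un I-1×I-2: uu
⇒ U over [I-1,I-2,II-1,II-2,II-3]: 1 consistent

II-2 ∈ {EE gg uu, Ee gg uu}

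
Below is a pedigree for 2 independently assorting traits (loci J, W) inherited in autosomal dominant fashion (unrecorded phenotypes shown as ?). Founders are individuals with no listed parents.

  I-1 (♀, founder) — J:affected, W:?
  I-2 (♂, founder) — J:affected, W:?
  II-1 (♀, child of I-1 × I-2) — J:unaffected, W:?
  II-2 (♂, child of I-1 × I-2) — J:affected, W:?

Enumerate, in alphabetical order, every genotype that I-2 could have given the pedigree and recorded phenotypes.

I-2 ∈ {Jj WW, Jj Ww, Jj ww}

J/I-1 aff ·: Jj
J/I-2 aff ·: Jj
J/II-1 un I-1×I-2: jj
J/II-2 aff I-1×I-2: Jj|JJ
⇒ J over [I-1,I-2,II-1,II-2]: 2 consistent
W/I-1 ? ·: ww|Ww|WW
W/I-2 ? ·: ww|Ww|WW
W/II-1 ? I-1×I-2: ww|Ww|WW
W/II-2 ? I-1×I-2: ww|Ww|WW
⇒ W over [I-1,I-2,II-1,II-2]: 29 consistent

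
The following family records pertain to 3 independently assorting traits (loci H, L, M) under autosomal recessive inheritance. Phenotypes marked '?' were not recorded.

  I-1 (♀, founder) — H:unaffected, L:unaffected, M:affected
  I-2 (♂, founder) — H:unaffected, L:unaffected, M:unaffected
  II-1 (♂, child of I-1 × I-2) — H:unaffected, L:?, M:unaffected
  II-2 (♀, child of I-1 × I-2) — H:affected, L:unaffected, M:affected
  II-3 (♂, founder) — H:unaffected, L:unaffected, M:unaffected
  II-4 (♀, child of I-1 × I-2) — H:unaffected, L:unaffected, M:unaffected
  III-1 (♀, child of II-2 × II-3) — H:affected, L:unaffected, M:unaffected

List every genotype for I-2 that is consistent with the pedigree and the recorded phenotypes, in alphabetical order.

H/I-1 un ·: Hh
H/I-2 un ·: Hh
H/II-1 un I-1×I-2: HH|Hh
H/II-2 aff I-1×I-2: hh
H/II-3 un ·: Hh
H/II-4 un I-1×I-2: HH|Hh
H/III-1 aff II-2×II-3: hh
⇒ H over [I-1,I-2,II-1,II-2,II-3,II-4,III-1]: 4 consistent
L/I-1 un ·: LL|Ll
L/I-2 un ·: LL|Ll
L/II-1 ? I-1×I-2: LL|Ll|ll
L/II-2 un I-1×I-2: LL|Ll
L/II-3 un ·: LL|Ll
L/II-4 un I-1×I-2: LL|Ll
L/III-1 un II-2×II-3: LL|Ll
⇒ L over [I-1,I-2,II-1,II-2,II-3,II-4,III-1]: 101 consistent
M/I-1 aff ·: mm
M/I-2 un ·: Mm
M/II-1 un I-1×I-2: Mm
M/II-2 aff I-1×I-2: mm
M/II-3 un ·: MM|Mm
M/II-4 un I-1×I-2: Mm
M/III-1 un II-2×II-3: Mm
⇒ M over [I-1,I-2,II-1,II-2,II-3,II-4,III-1]: 2 consistent

I-2 ∈ {Hh LL Mm, Hh Ll Mm}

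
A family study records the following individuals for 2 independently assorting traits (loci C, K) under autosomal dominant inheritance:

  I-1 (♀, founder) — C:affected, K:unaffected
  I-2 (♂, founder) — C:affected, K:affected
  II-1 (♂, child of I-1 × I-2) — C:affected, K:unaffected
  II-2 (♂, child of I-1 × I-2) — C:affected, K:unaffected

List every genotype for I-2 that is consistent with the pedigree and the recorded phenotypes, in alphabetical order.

C/I-1 aff ·: Cc|CC
C/I-2 aff ·: Cc|CC
C/II-1 aff I-1×I-2: Cc|CC
C/II-2 aff I-1×I-2: Cc|CC
⇒ C over [I-1,I-2,II-1,II-2]: 13 consistent
K/I-1 un ·: kk
K/I-2 aff ·: Kk
K/II-1 un I-1×I-2: kk
K/II-2 un I-1×I-2: kk
⇒ K over [I-1,I-2,II-1,II-2]: 1 consistent

I-2 ∈ {CC Kk, Cc Kk}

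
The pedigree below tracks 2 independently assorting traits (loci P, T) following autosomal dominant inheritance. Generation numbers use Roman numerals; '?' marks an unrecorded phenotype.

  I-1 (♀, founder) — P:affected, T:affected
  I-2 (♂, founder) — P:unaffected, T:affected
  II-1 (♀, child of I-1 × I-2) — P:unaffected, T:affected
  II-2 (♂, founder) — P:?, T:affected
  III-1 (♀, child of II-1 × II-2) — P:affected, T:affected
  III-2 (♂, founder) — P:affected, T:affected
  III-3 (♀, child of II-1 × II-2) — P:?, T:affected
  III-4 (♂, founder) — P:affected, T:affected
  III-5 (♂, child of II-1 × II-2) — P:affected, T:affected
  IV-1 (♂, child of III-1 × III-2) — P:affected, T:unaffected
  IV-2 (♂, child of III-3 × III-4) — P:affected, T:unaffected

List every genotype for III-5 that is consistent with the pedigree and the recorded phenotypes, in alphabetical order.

P/I-1 aff ·: Pp
P/I-2 un ·: pp
P/II-1 un I-1×I-2: pp
P/II-2 ? ·: Pp|PP
P/III-1 aff II-1×II-2: Pp
P/III-2 aff ·: Pp|PP
P/III-3 ? II-1×II-2: pp|Pp
P/III-4 aff ·: Pp|PP
P/III-5 aff II-1×II-2: Pp
P/IV-1 aff III-1×III-2: Pp|PP
P/IV-2 aff III-3×III-4: Pp|PP
⇒ P over [I-1,I-2,II-1,II-2,III-1,III-2,III-3,III-4,III-5,IV-1,IV-2]: 40 consistent
T/I-1 aff ·: Tt|TT
T/I-2 aff ·: Tt|TT
T/II-1 aff I-1×I-2: Tt|TT
T/II-2 aff ·: Tt|TT
T/III-1 aff II-1×II-2: Tt
T/III-2 aff ·: Tt
T/III-3 aff II-1×II-2: Tt
T/III-4 aff ·: Tt
T/III-5 aff II-1×II-2: Tt|TT
T/IV-1 un III-1×III-2: tt
T/IV-2 un III-3×III-4: tt
⇒ T over [I-1,I-2,II-1,II-2,III-1,III-2,III-3,III-4,III-5,IV-1,IV-2]: 20 consistent

III-5 ∈ {Pp TT, Pp Tt}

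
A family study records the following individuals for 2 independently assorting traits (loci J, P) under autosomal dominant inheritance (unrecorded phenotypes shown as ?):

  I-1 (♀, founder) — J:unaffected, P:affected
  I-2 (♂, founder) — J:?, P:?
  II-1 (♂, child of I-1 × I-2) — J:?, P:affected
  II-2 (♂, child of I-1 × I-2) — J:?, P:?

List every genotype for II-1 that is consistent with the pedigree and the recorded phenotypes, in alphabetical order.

J/I-1 un ·: jj
J/I-2 ? ·: jj|Jj|JJ
J/II-1 ? I-1×I-2: jj|Jj
J/II-2 ? I-1×I-2: jj|Jj
⇒ J over [I-1,I-2,II-1,II-2]: 6 consistent
P/I-1 aff ·: Pp|PP
P/I-2 ? ·: pp|Pp|PP
P/II-1 aff I-1×I-2: Pp|PP
P/II-2 ? I-1×I-2: pp|Pp|PP
⇒ P over [I-1,I-2,II-1,II-2]: 18 consistent

II-1 ∈ {Jj PP, Jj Pp, jj PP, jj Pp}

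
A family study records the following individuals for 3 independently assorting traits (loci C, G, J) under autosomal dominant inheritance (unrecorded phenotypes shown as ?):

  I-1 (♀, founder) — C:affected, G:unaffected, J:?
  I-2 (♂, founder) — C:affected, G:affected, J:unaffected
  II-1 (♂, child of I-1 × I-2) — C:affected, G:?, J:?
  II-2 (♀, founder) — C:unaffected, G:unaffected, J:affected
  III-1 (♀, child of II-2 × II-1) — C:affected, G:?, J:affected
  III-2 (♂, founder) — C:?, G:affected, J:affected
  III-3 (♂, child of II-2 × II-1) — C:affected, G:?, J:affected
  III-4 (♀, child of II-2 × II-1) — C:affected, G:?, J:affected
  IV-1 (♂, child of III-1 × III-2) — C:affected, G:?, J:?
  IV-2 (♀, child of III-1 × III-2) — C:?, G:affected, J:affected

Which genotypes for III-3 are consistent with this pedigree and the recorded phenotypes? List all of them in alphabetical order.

C/I-1 aff ·: Cc|CC
C/I-2 aff ·: Cc|CC
C/II-1 aff I-1×I-2: Cc|CC
C/II-2 un ·: cc
C/III-1 aff II-2×II-1: Cc
C/III-2 ? ·: cc|Cc|CC
C/III-3 aff II-2×II-1: Cc
C/III-4 aff II-2×II-1: Cc
C/IV-1 aff III-1×III-2: Cc|CC
C/IV-2 ? III-1×III-2: cc|Cc|CC
⇒ C over [I-1,I-2,II-1,II-2,III-1,III-2,III-3,III-4,IV-1,IV-2]: 84 consistent
G/I-1 un ·: gg
G/I-2 aff ·: Gg|GG
G/II-1 ? I-1×I-2: gg|Gg
G/II-2 un ·: gg
G/III-1 ? II-2×II-1: gg|Gg
G/III-2 aff ·: Gg|GG
G/III-3 ? II-2×II-1: gg|Gg
G/III-4 ? II-2×II-1: gg|Gg
G/IV-1 ? III-1×III-2: gg|Gg|GG
G/IV-2 aff III-1×III-2: Gg|GG
⇒ G over [I-1,I-2,II-1,II-2,III-1,III-2,III-3,III-4,IV-1,IV-2]: 107 consistent
J/I-1 ? ·: jj|Jj|JJ
J/I-2 un ·: jj
J/II-1 ? I-1×I-2: jj|Jj
J/II-2 aff ·: Jj|JJ
J/III-1 aff II-2×II-1: Jj|JJ
J/III-2 aff ·: Jj|JJ
J/III-3 aff II-2×II-1: Jj|JJ
J/III-4 aff II-2×II-1: Jj|JJ
J/IV-1 ? III-1×III-2: jj|Jj|JJ
J/IV-2 aff III-1×III-2: Jj|JJ
⇒ J over [I-1,I-2,II-1,II-2,III-1,III-2,III-3,III-4,IV-1,IV-2]: 280 consistent

III-3 ∈ {Cc Gg JJ, Cc Gg Jj, Cc gg JJ, Cc gg Jj}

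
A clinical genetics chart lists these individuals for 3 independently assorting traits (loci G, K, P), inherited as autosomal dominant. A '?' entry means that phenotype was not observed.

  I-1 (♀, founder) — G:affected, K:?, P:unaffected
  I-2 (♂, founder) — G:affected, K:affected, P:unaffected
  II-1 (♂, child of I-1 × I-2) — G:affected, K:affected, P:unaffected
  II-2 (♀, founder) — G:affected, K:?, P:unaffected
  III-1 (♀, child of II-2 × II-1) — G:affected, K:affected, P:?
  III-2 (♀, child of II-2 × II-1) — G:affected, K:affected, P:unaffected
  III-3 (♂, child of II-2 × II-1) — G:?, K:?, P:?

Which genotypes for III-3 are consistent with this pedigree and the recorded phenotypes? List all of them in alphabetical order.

III-3 ∈ {GG KK pp, GG Kk pp, GG kk pp, Gg KK pp, Gg Kk pp, Gg kk pp, gg KK pp, gg Kk pp, gg kk pp}

G/I-1 aff ·: Gg|GG
G/I-2 aff ·: Gg|GG
G/II-1 aff I-1×I-2: Gg|GG
G/II-2 aff ·: Gg|GG
G/III-1 aff II-2×II-1: Gg|GG
G/III-2 aff II-2×II-1: Gg|GG
G/III-3 ? II-2×II-1: gg|Gg|GG
⇒ G over [I-1,I-2,II-1,II-2,III-1,III-2,III-3]: 96 consistent
K/I-1 ? ·: kk|Kk|KK
K/I-2 aff ·: Kk|KK
K/II-1 aff I-1×I-2: Kk|KK
K/II-2 ? ·: kk|Kk|KK
K/III-1 aff II-2×II-1: Kk|KK
K/III-2 aff II-2×II-1: Kk|KK
K/III-3 ? II-2×II-1: kk|Kk|KK
⇒ K over [I-1,I-2,II-1,II-2,III-1,III-2,III-3]: 150 consistent
P/I-1 un ·: pp
P/I-2 un ·: pp
P/II-1 un I-1×I-2: pp
P/II-2 un ·: pp
P/III-1 ? II-2×II-1: pp
P/III-2 un II-2×II-1: pp
P/III-3 ? II-2×II-1: pp
⇒ P over [I-1,I-2,II-1,II-2,III-1,III-2,III-3]: 1 consistent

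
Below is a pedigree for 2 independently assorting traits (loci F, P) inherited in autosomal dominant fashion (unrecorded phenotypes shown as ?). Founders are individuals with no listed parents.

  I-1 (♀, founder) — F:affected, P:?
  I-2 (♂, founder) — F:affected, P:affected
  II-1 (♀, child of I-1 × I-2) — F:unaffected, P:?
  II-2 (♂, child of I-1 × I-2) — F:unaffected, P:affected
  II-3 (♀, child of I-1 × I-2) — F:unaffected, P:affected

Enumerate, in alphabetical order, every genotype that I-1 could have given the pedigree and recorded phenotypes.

F/I-1 aff ·: Ff
F/I-2 aff ·: Ff
F/II-1 un I-1×I-2: ff
F/II-2 un I-1×I-2: ff
F/II-3 un I-1×I-2: ff
⇒ F over [I-1,I-2,II-1,II-2,II-3]: 1 consistent
P/I-1 ? ·: pp|Pp|PP
P/I-2 aff ·: Pp|PP
P/II-1 ? I-1×I-2: pp|Pp|PP
P/II-2 aff I-1×I-2: Pp|PP
P/II-3 aff I-1×I-2: Pp|PP
⇒ P over [I-1,I-2,II-1,II-2,II-3]: 32 consistent

I-1 ∈ {Ff PP, Ff Pp, Ff pp}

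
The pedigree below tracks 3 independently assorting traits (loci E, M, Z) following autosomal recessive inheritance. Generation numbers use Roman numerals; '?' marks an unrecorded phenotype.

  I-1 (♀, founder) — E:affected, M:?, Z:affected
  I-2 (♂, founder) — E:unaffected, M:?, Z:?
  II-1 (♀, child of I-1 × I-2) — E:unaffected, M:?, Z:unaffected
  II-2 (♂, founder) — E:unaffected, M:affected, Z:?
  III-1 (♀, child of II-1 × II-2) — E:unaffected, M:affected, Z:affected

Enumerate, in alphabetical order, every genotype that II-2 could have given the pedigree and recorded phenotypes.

II-2 ∈ {EE mm Zz, EE mm zz, Ee mm Zz, Ee mm zz}

E/I-1 aff ·: ee
E/I-2 un ·: EE|Ee
E/II-1 un I-1×I-2: Ee
E/II-2 un ·: EE|Ee
E/III-1 un II-1×II-2: EE|Ee
⇒ E over [I-1,I-2,II-1,II-2,III-1]: 8 consistent
M/I-1 ? ·: MM|Mm|mm
M/I-2 ? ·: MM|Mm|mm
M/II-1 ? I-1×I-2: Mm|mm
M/II-2 aff ·: mm
M/III-1 aff II-1×II-2: mm
⇒ M over [I-1,I-2,II-1,II-2,III-1]: 11 consistent
Z/I-1 aff ·: zz
Z/I-2 ? ·: ZZ|Zz
Z/II-1 un I-1×I-2: Zz
Z/II-2 ? ·: Zz|zz
Z/III-1 aff II-1×II-2: zz
⇒ Z over [I-1,I-2,II-1,II-2,III-1]: 4 consistent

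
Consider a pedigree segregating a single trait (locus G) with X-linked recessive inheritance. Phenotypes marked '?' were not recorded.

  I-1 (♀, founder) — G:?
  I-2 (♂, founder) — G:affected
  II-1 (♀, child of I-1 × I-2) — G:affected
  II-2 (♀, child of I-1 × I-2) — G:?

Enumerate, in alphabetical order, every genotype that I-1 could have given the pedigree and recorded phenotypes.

I-1 ∈ {X^GX^g, X^gX^g}

G/I-1 ? ·: X^GX^g|X^gX^g
G/I-2 aff ·: X^gY
G/II-1 aff I-1×I-2: X^gX^g
G/II-2 ? I-1×I-2: X^GX^g|X^gX^g
⇒ G over [I-1,I-2,II-1,II-2]: 3 consistent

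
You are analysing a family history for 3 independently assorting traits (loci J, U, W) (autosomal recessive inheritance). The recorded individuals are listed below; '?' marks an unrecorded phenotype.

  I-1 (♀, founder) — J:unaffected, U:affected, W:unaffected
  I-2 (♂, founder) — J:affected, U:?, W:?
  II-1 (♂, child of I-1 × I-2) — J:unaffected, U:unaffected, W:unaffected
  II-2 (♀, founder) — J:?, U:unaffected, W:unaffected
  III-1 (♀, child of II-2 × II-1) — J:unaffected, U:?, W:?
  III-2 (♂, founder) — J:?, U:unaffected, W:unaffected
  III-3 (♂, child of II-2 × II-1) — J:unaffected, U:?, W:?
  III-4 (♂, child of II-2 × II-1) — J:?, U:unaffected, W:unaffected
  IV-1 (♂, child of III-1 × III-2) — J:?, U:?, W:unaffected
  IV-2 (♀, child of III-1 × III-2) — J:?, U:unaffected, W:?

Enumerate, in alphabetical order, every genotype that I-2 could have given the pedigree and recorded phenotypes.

I-2 ∈ {jj UU WW, jj UU Ww, jj UU ww, jj Uu WW, jj Uu Ww, jj Uu ww}

J/I-1 un ·: JJ|Jj
J/I-2 aff ·: jj
J/II-1 un I-1×I-2: Jj
J/II-2 ? ·: JJ|Jj|jj
J/III-1 un II-2×II-1: JJ|Jj
J/III-2 ? ·: JJ|Jj|jj
J/III-3 un II-2×II-1: JJ|Jj
J/III-4 ? II-2×II-1: JJ|Jj|jj
J/IV-1 ? III-1×III-2: JJ|Jj|jj
J/IV-2 ? III-1×III-2: JJ|Jj|jj
⇒ J over [I-1,I-2,II-1,II-2,III-1,III-2,III-3,III-4,IV-1,IV-2]: 528 consistent
U/I-1 aff ·: uu
U/I-2 ? ·: UU|Uu
U/II-1 un I-1×I-2: Uu
U/II-2 un ·: UU|Uu
U/III-1 ? II-2×II-1: UU|Uu|uu
U/III-2 un ·: UU|Uu
U/III-3 ? II-2×II-1: UU|Uu|uu
U/III-4 un II-2×II-1: UU|Uu
U/IV-1 ? III-1×III-2: UU|Uu|uu
U/IV-2 un III-1×III-2: UU|Uu
⇒ U over [I-1,I-2,II-1,II-2,III-1,III-2,III-3,III-4,IV-1,IV-2]: 336 consistent
W/I-1 un ·: WW|Ww
W/I-2 ? ·: WW|Ww|ww
W/II-1 un I-1×I-2: WW|Ww
W/II-2 un ·: WW|Ww
W/III-1 ? II-2×II-1: WW|Ww|ww
W/III-2 un ·: WW|Ww
W/III-3 ? II-2×II-1: WW|Ww|ww
W/III-4 un II-2×II-1: WW|Ww
W/IV-1 un III-1×III-2: WW|Ww
W/IV-2 ? III-1×III-2: WW|Ww|ww
⇒ W over [I-1,I-2,II-1,II-2,III-1,III-2,III-3,III-4,IV-1,IV-2]: 1100 consistent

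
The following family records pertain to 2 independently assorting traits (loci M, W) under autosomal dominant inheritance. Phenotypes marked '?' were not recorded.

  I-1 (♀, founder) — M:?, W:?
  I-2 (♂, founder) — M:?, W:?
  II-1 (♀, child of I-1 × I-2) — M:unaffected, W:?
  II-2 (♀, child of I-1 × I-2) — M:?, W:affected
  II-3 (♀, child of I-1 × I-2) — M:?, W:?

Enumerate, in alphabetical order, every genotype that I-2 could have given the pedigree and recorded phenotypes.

M/I-1 ? ·: mm|Mm
M/I-2 ? ·: mm|Mm
M/II-1 un I-1×I-2: mm
M/II-2 ? I-1×I-2: mm|Mm|MM
M/II-3 ? I-1×I-2: mm|Mm|MM
⇒ M over [I-1,I-2,II-1,II-2,II-3]: 18 consistent
W/I-1 ? ·: ww|Ww|WW
W/I-2 ? ·: ww|Ww|WW
W/II-1 ? I-1×I-2: ww|Ww|WW
W/II-2 aff I-1×I-2: Ww|WW
W/II-3 ? I-1×I-2: ww|Ww|WW
⇒ W over [I-1,I-2,II-1,II-2,II-3]: 45 consistent

I-2 ∈ {Mm WW, Mm Ww, Mm ww, mm WW, mm Ww, mm ww}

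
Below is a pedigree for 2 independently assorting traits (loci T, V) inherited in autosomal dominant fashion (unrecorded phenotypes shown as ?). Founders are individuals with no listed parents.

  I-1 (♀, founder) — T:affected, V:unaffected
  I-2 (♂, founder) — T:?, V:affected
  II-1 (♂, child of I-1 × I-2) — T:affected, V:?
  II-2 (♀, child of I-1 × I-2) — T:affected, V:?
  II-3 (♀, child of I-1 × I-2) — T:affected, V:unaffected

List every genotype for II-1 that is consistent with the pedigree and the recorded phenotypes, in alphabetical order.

T/I-1 aff ·: Tt|TT
T/I-2 ? ·: tt|Tt|TT
T/II-1 aff I-1×I-2: Tt|TT
T/II-2 aff I-1×I-2: Tt|TT
T/II-3 aff I-1×I-2: Tt|TT
⇒ T over [I-1,I-2,II-1,II-2,II-3]: 27 consistent
V/I-1 un ·: vv
V/I-2 aff ·: Vv
V/II-1 ? I-1×I-2: vv|Vv
V/II-2 ? I-1×I-2: vv|Vv
V/II-3 un I-1×I-2: vv
⇒ V over [I-1,I-2,II-1,II-2,II-3]: 4 consistent

II-1 ∈ {TT Vv, TT vv, Tt Vv, Tt vv}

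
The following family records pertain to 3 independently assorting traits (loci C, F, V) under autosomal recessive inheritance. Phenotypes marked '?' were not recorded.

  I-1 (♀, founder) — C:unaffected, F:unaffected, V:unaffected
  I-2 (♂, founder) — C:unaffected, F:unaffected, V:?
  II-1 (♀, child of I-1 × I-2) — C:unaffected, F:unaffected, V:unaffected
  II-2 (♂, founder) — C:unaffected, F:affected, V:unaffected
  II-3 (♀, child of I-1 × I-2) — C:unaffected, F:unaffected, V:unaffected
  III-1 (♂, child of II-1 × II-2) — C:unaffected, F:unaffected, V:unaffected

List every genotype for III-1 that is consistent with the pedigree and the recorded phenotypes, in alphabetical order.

III-1 ∈ {CC Ff VV, CC Ff Vv, Cc Ff VV, Cc Ff Vv}

C/I-1 un ·: CC|Cc
C/I-2 un ·: CC|Cc
C/II-1 un I-1×I-2: CC|Cc
C/II-2 un ·: CC|Cc
C/II-3 un I-1×I-2: CC|Cc
C/III-1 un II-1×II-2: CC|Cc
⇒ C over [I-1,I-2,II-1,II-2,II-3,III-1]: 45 consistent
F/I-1 un ·: FF|Ff
F/I-2 un ·: FF|Ff
F/II-1 un I-1×I-2: FF|Ff
F/II-2 aff ·: ff
F/II-3 un I-1×I-2: FF|Ff
F/III-1 un II-1×II-2: Ff
⇒ F over [I-1,I-2,II-1,II-2,II-3,III-1]: 13 consistent
V/I-1 un ·: VV|Vv
V/I-2 ? ·: VV|Vv|vv
V/II-1 un I-1×I-2: VV|Vv
V/II-2 un ·: VV|Vv
V/II-3 un I-1×I-2: VV|Vv
V/III-1 un II-1×II-2: VV|Vv
⇒ V over [I-1,I-2,II-1,II-2,II-3,III-1]: 53 consistent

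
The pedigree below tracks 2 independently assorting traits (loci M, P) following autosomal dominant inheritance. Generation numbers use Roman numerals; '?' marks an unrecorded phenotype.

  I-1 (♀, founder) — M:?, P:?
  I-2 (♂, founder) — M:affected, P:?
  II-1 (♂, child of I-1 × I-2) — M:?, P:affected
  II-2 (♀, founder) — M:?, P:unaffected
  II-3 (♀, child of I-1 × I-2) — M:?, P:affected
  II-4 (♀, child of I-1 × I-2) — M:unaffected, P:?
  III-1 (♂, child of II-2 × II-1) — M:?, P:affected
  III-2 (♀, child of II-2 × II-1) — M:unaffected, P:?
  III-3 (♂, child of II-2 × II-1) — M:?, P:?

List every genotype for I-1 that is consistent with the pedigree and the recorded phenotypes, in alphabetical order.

I-1 ∈ {Mm PP, Mm Pp, Mm pp, mm PP, mm Pp, mm pp}

M/I-1 ? ·: mm|Mm
M/I-2 aff ·: Mm
M/II-1 ? I-1×I-2: mm|Mm
M/II-2 ? ·: mm|Mm
M/II-3 ? I-1×I-2: mm|Mm|MM
M/II-4 un I-1×I-2: mm
M/III-1 ? II-2×II-1: mm|Mm|MM
M/III-2 un II-2×II-1: mm
M/III-3 ? II-2×II-1: mm|Mm|MM
⇒ M over [I-1,I-2,II-1,II-2,II-3,II-4,III-1,III-2,III-3]: 90 consistent
P/I-1 ? ·: pp|Pp|PP
P/I-2 ? ·: pp|Pp|PP
P/II-1 aff I-1×I-2: Pp|PP
P/II-2 un ·: pp
P/II-3 aff I-1×I-2: Pp|PP
P/II-4 ? I-1×I-2: pp|Pp|PP
P/III-1 aff II-2×II-1: Pp
P/III-2 ? II-2×II-1: pp|Pp
P/III-3 ? II-2×II-1: pp|Pp
⇒ P over [I-1,I-2,II-1,II-2,II-3,II-4,III-1,III-2,III-3]: 95 consistent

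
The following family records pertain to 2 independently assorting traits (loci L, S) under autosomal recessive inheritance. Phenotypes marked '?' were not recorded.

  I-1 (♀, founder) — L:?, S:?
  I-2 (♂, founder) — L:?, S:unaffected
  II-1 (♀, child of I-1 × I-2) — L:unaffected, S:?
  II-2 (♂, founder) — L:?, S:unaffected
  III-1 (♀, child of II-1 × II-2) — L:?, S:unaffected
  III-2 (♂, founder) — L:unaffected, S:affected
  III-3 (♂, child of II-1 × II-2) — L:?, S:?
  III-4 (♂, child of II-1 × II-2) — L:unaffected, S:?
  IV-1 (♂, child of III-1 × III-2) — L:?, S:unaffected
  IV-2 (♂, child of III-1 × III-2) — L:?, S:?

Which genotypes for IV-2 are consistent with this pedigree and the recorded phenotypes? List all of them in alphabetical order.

L/I-1 ? ·: LL|Ll|ll
L/I-2 ? ·: LL|Ll|ll
L/II-1 un I-1×I-2: LL|Ll
L/II-2 ? ·: LL|Ll|ll
L/III-1 ? II-1×II-2: LL|Ll|ll
L/III-2 un ·: LL|Ll
L/III-3 ? II-1×II-2: LL|Ll|ll
L/III-4 un II-1×II-2: LL|Ll
L/IV-1 ? III-1×III-2: LL|Ll|ll
L/IV-2 ? III-1×III-2: LL|Ll|ll
⇒ L over [I-1,I-2,II-1,II-2,III-1,III-2,III-3,III-4,IV-1,IV-2]: 2082 consistent
S/I-1 ? ·: SS|Ss|ss
S/I-2 un ·: SS|Ss
S/II-1 ? I-1×I-2: SS|Ss|ss
S/II-2 un ·: SS|Ss
S/III-1 un II-1×II-2: SS|Ss
S/III-2 aff ·: ss
S/III-3 ? II-1×II-2: SS|Ss|ss
S/III-4 ? II-1×II-2: SS|Ss|ss
S/IV-1 un III-1×III-2: Ss
S/IV-2 ? III-1×III-2: Ss|ss
⇒ S over [I-1,I-2,II-1,II-2,III-1,III-2,III-3,III-4,IV-1,IV-2]: 267 consistent

IV-2 ∈ {LL Ss, LL ss, Ll Ss, Ll ss, ll Ss, ll ss}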